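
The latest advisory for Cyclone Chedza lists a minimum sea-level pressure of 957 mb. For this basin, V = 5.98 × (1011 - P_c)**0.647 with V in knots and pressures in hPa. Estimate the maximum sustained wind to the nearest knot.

ΔP = 1011 − 957 = 54 mb.
54^0.647 ≈ 13.209.
V ≈ 5.98 × 13.209 ≈ 79.0 kt.

79 kt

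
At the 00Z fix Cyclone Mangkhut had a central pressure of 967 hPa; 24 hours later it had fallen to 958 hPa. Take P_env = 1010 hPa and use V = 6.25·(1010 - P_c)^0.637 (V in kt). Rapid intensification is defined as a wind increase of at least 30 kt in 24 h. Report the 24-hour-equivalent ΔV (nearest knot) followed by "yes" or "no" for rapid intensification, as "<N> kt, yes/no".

9 kt, no

V₁: ΔP = 43, V ≈ 6.25 × 43^0.637 ≈ 68.61 kt.
V₂: ΔP = 52, V ≈ 6.25 × 52^0.637 ≈ 77.44 kt.
ΔV over 24 h = 8.83 kt → 24 h equivalent = 8.83 × 24/24 ≈ 8.83 kt.
9 kt < 30 kt ⇒ not rapid intensification.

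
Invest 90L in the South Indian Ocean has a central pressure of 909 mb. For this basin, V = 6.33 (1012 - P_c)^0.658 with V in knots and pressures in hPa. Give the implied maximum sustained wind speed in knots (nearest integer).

ΔP = 1012 − 909 = 103 mb.
103^0.658 ≈ 21.108.
V ≈ 6.33 × 21.108 ≈ 133.6 kt.

134 kt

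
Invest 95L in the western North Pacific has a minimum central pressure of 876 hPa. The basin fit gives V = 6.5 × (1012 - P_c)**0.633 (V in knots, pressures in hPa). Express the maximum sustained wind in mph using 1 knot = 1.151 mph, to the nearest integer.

ΔP = 1012 − 876 = 136 hPa.
V ≈ 6.5 × 136^0.633 = 6.5 × 22.415 ≈ 145.695 kt.
145.695 × 1.151 ≈ 167.69 mph → 168 mph.

168 mph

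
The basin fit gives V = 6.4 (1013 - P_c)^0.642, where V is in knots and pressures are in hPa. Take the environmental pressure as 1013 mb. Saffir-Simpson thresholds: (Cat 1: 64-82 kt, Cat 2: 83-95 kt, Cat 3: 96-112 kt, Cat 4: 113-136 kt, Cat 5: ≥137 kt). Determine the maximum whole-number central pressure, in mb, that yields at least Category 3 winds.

945 mb

Category 3 begins at V = 96 kt.
Required ΔP = (96/6.4)^(1/0.642) = 15.000^1.558 ≈ 67.91 mb.
P_c ≤ 1013 − 67.91 = 945.09, so the highest integer P_c is 945 mb.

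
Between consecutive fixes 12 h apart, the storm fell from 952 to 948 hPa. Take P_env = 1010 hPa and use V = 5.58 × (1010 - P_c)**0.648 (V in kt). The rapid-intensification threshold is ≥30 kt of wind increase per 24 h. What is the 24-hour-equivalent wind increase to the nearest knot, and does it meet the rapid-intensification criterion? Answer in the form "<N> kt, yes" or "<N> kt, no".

7 kt, no

V₁: ΔP = 58, V ≈ 5.58 × 58^0.648 ≈ 77.51 kt.
V₂: ΔP = 62, V ≈ 5.58 × 62^0.648 ≈ 80.93 kt.
ΔV over 12 h = 3.42 kt → 24 h equivalent = 3.42 × 24/12 ≈ 6.84 kt.
7 kt < 30 kt ⇒ not rapid intensification.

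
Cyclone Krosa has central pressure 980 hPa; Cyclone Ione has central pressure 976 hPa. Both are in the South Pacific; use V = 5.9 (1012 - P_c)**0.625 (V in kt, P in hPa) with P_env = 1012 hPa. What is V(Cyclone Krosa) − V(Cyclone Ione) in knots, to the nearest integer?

Cyclone Krosa: ΔP = 32; V ≈ 5.9 × 32^0.625 ≈ 51.47 kt.
Cyclone Ione: ΔP = 36; V ≈ 5.9 × 36^0.625 ≈ 55.40 kt.
Difference ≈ 51.47 − 55.40 = -3.93 → -4 kt.

-4 kt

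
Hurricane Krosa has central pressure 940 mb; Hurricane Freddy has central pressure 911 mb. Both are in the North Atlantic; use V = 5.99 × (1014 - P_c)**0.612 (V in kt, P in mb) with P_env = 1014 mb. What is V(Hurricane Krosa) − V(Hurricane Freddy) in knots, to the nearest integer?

Hurricane Krosa: ΔP = 74; V ≈ 5.99 × 74^0.612 ≈ 83.44 kt.
Hurricane Freddy: ΔP = 103; V ≈ 5.99 × 103^0.612 ≈ 102.16 kt.
Difference ≈ 83.44 − 102.16 = -18.72 → -19 kt.

-19 kt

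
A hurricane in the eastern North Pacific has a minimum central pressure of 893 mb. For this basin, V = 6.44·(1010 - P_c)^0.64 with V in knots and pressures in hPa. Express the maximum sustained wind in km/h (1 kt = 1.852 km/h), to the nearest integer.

251 km/h

ΔP = 1010 − 893 = 117 mb.
V ≈ 6.44 × 117^0.64 = 6.44 × 21.069 ≈ 135.683 kt.
135.683 × 1.852 ≈ 251.28 km/h → 251 km/h.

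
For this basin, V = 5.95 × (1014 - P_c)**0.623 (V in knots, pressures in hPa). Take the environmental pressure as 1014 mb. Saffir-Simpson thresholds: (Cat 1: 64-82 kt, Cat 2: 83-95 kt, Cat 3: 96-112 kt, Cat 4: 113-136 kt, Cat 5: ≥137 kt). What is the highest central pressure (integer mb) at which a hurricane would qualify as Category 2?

Category 2 begins at V = 83 kt.
Required ΔP = (83/5.95)^(1/0.623) = 13.950^1.605 ≈ 68.73 mb.
P_c ≤ 1014 − 68.73 = 945.27, so the highest integer P_c is 945 mb.

945 mb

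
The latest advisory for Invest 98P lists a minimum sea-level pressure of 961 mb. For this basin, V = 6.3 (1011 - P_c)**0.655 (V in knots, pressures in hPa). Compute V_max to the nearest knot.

ΔP = 1011 − 961 = 50 mb.
50^0.655 ≈ 12.967.
V ≈ 6.3 × 12.967 ≈ 81.7 kt.

82 kt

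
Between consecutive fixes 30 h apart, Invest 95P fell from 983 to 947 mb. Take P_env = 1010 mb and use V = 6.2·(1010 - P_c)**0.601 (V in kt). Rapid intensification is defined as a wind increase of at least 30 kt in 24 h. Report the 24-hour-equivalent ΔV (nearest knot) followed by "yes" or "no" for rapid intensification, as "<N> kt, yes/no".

V₁: ΔP = 27, V ≈ 6.2 × 27^0.601 ≈ 44.94 kt.
V₂: ΔP = 63, V ≈ 6.2 × 63^0.601 ≈ 74.78 kt.
ΔV over 30 h = 29.84 kt → 24 h equivalent = 29.84 × 24/30 ≈ 23.87 kt.
24 kt < 30 kt ⇒ not rapid intensification.

24 kt, no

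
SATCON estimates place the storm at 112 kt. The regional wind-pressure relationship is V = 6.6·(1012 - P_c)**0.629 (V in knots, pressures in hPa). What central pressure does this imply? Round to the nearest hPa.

922 hPa

ΔP = (V / 6.6)^(1/0.629) = (112/6.6)^1.590.
112/6.6 = 16.970; 16.970^1.590 ≈ 90.15 hPa.
P_c = 1012 − 90.15 = 921.85 ≈ 922 hPa.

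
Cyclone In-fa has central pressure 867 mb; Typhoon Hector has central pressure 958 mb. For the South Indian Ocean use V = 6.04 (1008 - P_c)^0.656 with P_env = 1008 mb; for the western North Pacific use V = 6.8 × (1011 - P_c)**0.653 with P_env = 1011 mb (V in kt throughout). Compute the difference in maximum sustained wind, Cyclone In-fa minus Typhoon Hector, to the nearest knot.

64 kt

Cyclone In-fa: ΔP = 141; V ≈ 6.04 × 141^0.656 ≈ 155.21 kt.
Typhoon Hector: ΔP = 53; V ≈ 6.8 × 53^0.653 ≈ 90.88 kt.
Difference ≈ 155.21 − 90.88 = 64.33 → 64 kt.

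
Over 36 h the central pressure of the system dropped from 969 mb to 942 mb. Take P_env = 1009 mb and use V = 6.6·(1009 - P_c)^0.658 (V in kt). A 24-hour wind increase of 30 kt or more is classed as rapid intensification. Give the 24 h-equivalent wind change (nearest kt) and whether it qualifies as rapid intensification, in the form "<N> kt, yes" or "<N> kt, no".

20 kt, no

V₁: ΔP = 40, V ≈ 6.6 × 40^0.658 ≈ 74.77 kt.
V₂: ΔP = 67, V ≈ 6.6 × 67^0.658 ≈ 104.98 kt.
ΔV over 36 h = 30.21 kt → 24 h equivalent = 30.21 × 24/36 ≈ 20.14 kt.
20 kt < 30 kt ⇒ not rapid intensification.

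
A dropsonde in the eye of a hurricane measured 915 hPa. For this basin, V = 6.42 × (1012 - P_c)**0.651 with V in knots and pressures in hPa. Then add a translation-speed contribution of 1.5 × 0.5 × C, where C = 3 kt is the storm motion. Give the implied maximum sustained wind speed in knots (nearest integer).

128 kt

ΔP = 1012 − 915 = 97 hPa.
97^0.651 ≈ 19.651.
V ≈ 6.42 × 19.651 ≈ 126.2 kt.
Translation term: 1.5 × 0.5 × 3 = 2.25 kt.
Corrected V ≈ 128.45 kt → 128 kt.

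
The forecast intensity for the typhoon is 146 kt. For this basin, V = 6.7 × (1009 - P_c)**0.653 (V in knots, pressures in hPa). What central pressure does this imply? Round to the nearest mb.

ΔP = (V / 6.7)^(1/0.653) = (146/6.7)^1.531.
146/6.7 = 21.791; 21.791^1.531 ≈ 112.05 mb.
P_c = 1009 − 112.05 = 896.95 ≈ 897 mb.

897 mb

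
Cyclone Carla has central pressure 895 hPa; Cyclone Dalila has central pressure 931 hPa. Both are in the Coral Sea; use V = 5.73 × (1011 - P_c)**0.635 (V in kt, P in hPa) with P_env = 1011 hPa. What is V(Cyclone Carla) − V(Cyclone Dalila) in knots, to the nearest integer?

Cyclone Carla: ΔP = 116; V ≈ 5.73 × 116^0.635 ≈ 117.24 kt.
Cyclone Dalila: ΔP = 80; V ≈ 5.73 × 80^0.635 ≈ 92.60 kt.
Difference ≈ 117.24 − 92.60 = 24.64 → 25 kt.

25 kt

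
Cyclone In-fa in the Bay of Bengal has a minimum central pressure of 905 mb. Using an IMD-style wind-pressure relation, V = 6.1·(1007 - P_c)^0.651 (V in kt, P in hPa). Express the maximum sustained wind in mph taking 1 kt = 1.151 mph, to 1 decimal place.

142.6 mph

ΔP = 1007 − 905 = 102 mb.
V ≈ 6.1 × 102^0.651 = 6.1 × 20.305 ≈ 123.859 kt.
123.859 × 1.151 ≈ 142.56 mph → 142.6 mph.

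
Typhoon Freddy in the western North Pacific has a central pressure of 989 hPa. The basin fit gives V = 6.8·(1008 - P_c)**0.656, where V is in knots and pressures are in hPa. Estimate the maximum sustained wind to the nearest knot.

47 kt

ΔP = 1008 − 989 = 19 hPa.
19^0.656 ≈ 6.900.
V ≈ 6.8 × 6.900 ≈ 46.9 kt.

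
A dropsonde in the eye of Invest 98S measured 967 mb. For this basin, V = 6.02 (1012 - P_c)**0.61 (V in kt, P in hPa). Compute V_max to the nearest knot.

ΔP = 1012 − 967 = 45 mb.
45^0.61 ≈ 10.197.
V ≈ 6.02 × 10.197 ≈ 61.4 kt.

61 kt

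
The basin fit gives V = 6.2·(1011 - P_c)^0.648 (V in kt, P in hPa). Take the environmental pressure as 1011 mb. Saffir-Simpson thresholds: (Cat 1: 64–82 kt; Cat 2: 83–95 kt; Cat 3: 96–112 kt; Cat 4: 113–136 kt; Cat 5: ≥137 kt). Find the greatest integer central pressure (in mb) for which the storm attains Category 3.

Category 3 begins at V = 96 kt.
Required ΔP = (96/6.2)^(1/0.648) = 15.484^1.543 ≈ 68.59 mb.
P_c ≤ 1011 − 68.59 = 942.41, so the highest integer P_c is 942 mb.

942 mb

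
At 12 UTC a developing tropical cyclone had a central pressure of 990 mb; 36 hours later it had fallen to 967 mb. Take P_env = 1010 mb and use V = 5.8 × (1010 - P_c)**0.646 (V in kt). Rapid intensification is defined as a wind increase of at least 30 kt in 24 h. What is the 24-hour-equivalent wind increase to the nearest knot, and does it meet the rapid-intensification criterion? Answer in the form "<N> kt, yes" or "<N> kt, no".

V₁: ΔP = 20, V ≈ 5.8 × 20^0.646 ≈ 40.17 kt.
V₂: ΔP = 43, V ≈ 5.8 × 43^0.646 ≈ 65.86 kt.
ΔV over 36 h = 25.69 kt → 24 h equivalent = 25.69 × 24/36 ≈ 17.13 kt.
17 kt < 30 kt ⇒ not rapid intensification.

17 kt, no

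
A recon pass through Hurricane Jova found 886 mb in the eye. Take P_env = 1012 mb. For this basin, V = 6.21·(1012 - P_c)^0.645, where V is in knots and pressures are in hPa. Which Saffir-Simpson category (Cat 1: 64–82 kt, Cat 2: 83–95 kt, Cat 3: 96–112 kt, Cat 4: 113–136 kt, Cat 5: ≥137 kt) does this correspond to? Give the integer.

ΔP = 1012 − 886 = 126 mb.
V ≈ 6.21 × 126^0.645 = 6.21 × 22.63 ≈ 141 kt.
141 kt falls in the Category 5 band.

5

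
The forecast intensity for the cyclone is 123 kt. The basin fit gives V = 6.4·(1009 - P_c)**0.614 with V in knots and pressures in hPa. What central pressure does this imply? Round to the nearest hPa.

886 hPa

ΔP = (V / 6.4)^(1/0.614) = (123/6.4)^1.629.
123/6.4 = 19.219; 19.219^1.629 ≈ 123.24 hPa.
P_c = 1009 − 123.24 = 885.76 ≈ 886 hPa.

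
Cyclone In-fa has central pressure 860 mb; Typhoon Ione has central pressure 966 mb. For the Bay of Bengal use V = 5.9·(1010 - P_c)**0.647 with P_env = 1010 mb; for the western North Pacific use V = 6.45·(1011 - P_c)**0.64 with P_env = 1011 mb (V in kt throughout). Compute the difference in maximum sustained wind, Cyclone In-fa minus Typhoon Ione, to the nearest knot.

Cyclone In-fa: ΔP = 150; V ≈ 5.9 × 150^0.647 ≈ 150.93 kt.
Typhoon Ione: ΔP = 45; V ≈ 6.45 × 45^0.64 ≈ 73.73 kt.
Difference ≈ 150.93 − 73.73 = 77.20 → 77 kt.

77 kt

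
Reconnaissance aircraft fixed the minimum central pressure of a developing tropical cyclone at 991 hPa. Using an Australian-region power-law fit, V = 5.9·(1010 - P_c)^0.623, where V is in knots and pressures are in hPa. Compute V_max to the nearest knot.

37 kt

ΔP = 1010 − 991 = 19 hPa.
19^0.623 ≈ 6.261.
V ≈ 5.9 × 6.261 ≈ 36.9 kt.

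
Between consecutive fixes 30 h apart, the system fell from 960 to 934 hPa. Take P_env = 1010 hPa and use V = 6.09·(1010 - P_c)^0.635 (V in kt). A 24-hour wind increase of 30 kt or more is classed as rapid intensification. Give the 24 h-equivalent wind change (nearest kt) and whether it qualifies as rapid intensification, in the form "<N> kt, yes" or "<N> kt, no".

18 kt, no

V₁: ΔP = 50, V ≈ 6.09 × 50^0.635 ≈ 73.02 kt.
V₂: ΔP = 76, V ≈ 6.09 × 76^0.635 ≈ 95.27 kt.
ΔV over 30 h = 22.25 kt → 24 h equivalent = 22.25 × 24/30 ≈ 17.80 kt.
18 kt < 30 kt ⇒ not rapid intensification.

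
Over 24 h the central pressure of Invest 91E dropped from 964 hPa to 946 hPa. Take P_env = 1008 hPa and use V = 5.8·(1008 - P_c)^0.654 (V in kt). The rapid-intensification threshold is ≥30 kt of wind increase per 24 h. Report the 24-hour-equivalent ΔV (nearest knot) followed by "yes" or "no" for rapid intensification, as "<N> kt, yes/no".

17 kt, no

V₁: ΔP = 44, V ≈ 5.8 × 44^0.654 ≈ 68.90 kt.
V₂: ΔP = 62, V ≈ 5.8 × 62^0.654 ≈ 86.23 kt.
ΔV over 24 h = 17.33 kt → 24 h equivalent = 17.33 × 24/24 ≈ 17.33 kt.
17 kt < 30 kt ⇒ not rapid intensification.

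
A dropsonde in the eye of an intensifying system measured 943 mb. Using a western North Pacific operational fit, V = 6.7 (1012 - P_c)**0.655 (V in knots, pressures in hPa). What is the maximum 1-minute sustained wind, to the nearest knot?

107 kt

ΔP = 1012 − 943 = 69 mb.
69^0.655 ≈ 16.012.
V ≈ 6.7 × 16.012 ≈ 107.3 kt.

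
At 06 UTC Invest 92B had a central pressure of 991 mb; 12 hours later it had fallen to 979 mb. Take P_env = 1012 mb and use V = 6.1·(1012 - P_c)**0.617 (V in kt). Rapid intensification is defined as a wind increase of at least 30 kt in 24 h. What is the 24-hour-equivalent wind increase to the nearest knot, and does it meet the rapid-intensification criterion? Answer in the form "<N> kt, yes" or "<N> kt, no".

26 kt, no

V₁: ΔP = 21, V ≈ 6.1 × 21^0.617 ≈ 39.92 kt.
V₂: ΔP = 33, V ≈ 6.1 × 33^0.617 ≈ 52.75 kt.
ΔV over 12 h = 12.83 kt → 24 h equivalent = 12.83 × 24/12 ≈ 25.66 kt.
26 kt < 30 kt ⇒ not rapid intensification.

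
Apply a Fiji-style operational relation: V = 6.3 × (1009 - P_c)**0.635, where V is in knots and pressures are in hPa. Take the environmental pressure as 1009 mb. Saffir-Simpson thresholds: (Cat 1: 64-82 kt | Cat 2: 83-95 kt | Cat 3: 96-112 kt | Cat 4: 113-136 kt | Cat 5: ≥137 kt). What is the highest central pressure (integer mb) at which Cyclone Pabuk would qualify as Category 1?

Category 1 begins at V = 64 kt.
Required ΔP = (64/6.3)^(1/0.635) = 10.159^1.575 ≈ 38.51 mb.
P_c ≤ 1009 − 38.51 = 970.49, so the highest integer P_c is 970 mb.

970 mb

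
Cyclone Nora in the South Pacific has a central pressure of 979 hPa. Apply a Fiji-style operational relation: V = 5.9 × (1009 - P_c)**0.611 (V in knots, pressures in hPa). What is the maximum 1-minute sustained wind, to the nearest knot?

47 kt

ΔP = 1009 − 979 = 30 hPa.
30^0.611 ≈ 7.990.
V ≈ 5.9 × 7.990 ≈ 47.1 kt.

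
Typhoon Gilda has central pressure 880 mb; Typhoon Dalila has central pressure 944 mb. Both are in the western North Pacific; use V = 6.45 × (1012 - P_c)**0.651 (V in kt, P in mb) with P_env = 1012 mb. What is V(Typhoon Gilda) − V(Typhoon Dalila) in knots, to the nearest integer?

54 kt

Typhoon Gilda: ΔP = 132; V ≈ 6.45 × 132^0.651 ≈ 154.90 kt.
Typhoon Dalila: ΔP = 68; V ≈ 6.45 × 68^0.651 ≈ 100.58 kt.
Difference ≈ 154.90 − 100.58 = 54.32 → 54 kt.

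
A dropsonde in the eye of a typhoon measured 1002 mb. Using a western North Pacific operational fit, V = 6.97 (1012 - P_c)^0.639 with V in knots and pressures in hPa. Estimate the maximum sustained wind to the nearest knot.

30 kt

ΔP = 1012 − 1002 = 10 mb.
10^0.639 ≈ 4.355.
V ≈ 6.97 × 4.355 ≈ 30.4 kt.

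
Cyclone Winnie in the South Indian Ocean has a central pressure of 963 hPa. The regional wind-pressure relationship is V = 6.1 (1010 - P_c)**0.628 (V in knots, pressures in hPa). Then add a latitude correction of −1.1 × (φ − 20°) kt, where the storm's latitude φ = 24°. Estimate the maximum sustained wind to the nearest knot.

ΔP = 1010 − 963 = 47 hPa.
47^0.628 ≈ 11.222.
V ≈ 6.1 × 11.222 ≈ 68.5 kt.
Latitude correction: −1.1 × (24 − 20) = -4.4 kt.
Corrected V ≈ 64.1 kt → 64 kt.

64 kt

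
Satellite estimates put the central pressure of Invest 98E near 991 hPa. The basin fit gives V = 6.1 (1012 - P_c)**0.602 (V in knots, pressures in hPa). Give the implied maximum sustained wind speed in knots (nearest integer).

38 kt

ΔP = 1012 − 991 = 21 hPa.
21^0.602 ≈ 6.251.
V ≈ 6.1 × 6.251 ≈ 38.1 kt.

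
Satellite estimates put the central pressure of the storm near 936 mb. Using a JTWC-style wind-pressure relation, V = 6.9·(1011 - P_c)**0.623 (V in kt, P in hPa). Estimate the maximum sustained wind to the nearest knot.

102 kt

ΔP = 1011 − 936 = 75 mb.
75^0.623 ≈ 14.729.
V ≈ 6.9 × 14.729 ≈ 101.6 kt.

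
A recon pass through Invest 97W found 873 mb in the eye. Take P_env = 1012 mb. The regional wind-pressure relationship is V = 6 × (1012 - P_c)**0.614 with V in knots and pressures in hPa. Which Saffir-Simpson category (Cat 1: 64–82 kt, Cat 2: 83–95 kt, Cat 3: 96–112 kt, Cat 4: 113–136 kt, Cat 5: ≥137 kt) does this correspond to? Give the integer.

ΔP = 1012 − 873 = 139 mb.
V ≈ 6 × 139^0.614 = 6 × 20.69 ≈ 124 kt.
124 kt falls in the Category 4 band.

4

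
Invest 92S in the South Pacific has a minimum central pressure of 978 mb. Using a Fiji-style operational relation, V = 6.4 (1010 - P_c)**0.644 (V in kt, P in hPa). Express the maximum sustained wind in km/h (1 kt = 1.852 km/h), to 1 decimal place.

ΔP = 1010 − 978 = 32 mb.
V ≈ 6.4 × 32^0.644 = 6.4 × 9.318 ≈ 59.634 kt.
59.634 × 1.852 ≈ 110.44 km/h → 110.4 km/h.

110.4 km/h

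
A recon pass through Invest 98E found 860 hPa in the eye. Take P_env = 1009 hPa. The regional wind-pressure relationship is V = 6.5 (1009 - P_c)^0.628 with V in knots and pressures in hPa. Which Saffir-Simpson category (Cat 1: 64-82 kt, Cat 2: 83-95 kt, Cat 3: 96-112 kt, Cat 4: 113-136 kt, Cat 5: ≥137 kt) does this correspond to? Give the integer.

ΔP = 1009 − 860 = 149 hPa.
V ≈ 6.5 × 149^0.628 = 6.5 × 23.16 ≈ 151 kt.
151 kt falls in the Category 5 band.

5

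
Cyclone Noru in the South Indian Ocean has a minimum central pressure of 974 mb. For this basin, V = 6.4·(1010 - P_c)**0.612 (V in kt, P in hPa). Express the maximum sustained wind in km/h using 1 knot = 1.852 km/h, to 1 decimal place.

ΔP = 1010 − 974 = 36 mb.
V ≈ 6.4 × 36^0.612 = 6.4 × 8.963 ≈ 57.364 kt.
57.364 × 1.852 ≈ 106.24 km/h → 106.2 km/h.

106.2 km/h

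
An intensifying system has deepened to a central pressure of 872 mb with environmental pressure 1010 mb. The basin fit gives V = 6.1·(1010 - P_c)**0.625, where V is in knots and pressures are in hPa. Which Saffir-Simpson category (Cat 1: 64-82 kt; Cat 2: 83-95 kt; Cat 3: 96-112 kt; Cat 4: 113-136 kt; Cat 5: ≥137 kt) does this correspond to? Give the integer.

ΔP = 1010 − 872 = 138 mb.
V ≈ 6.1 × 138^0.625 = 6.1 × 21.75 ≈ 133 kt.
133 kt falls in the Category 4 band.

4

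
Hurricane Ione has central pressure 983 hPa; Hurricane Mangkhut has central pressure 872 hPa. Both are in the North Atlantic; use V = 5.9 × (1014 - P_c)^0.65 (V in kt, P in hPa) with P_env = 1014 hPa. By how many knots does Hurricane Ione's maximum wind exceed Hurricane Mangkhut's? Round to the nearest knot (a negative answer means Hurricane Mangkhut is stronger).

Hurricane Ione: ΔP = 31; V ≈ 5.9 × 31^0.65 ≈ 54.98 kt.
Hurricane Mangkhut: ΔP = 142; V ≈ 5.9 × 142^0.65 ≈ 147.86 kt.
Difference ≈ 54.98 − 147.86 = -92.88 → -93 kt.

-93 kt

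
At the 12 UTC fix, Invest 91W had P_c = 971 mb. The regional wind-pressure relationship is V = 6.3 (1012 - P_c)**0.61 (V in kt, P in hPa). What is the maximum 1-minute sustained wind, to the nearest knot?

61 kt

ΔP = 1012 − 971 = 41 mb.
41^0.61 ≈ 9.634.
V ≈ 6.3 × 9.634 ≈ 60.7 kt.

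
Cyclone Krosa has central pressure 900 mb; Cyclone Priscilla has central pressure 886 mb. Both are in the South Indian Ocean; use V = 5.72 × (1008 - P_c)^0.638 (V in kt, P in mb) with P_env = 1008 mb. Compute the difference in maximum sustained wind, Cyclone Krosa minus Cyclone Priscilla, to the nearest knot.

-9 kt

Cyclone Krosa: ΔP = 108; V ≈ 5.72 × 108^0.638 ≈ 113.43 kt.
Cyclone Priscilla: ΔP = 122; V ≈ 5.72 × 122^0.638 ≈ 122.60 kt.
Difference ≈ 113.43 − 122.60 = -9.17 → -9 kt.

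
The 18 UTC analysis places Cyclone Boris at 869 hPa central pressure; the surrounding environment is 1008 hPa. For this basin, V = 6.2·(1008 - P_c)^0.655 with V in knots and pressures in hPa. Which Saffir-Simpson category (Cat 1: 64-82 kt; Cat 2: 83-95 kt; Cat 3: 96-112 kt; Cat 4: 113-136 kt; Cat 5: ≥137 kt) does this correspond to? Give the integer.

5

ΔP = 1008 − 869 = 139 hPa.
V ≈ 6.2 × 139^0.655 = 6.2 × 25.33 ≈ 157 kt.
157 kt falls in the Category 5 band.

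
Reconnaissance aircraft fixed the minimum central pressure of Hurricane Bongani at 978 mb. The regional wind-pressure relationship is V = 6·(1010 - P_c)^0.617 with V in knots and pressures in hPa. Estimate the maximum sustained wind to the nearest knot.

ΔP = 1010 − 978 = 32 mb.
32^0.617 ≈ 8.486.
V ≈ 6 × 8.486 ≈ 50.9 kt.

51 kt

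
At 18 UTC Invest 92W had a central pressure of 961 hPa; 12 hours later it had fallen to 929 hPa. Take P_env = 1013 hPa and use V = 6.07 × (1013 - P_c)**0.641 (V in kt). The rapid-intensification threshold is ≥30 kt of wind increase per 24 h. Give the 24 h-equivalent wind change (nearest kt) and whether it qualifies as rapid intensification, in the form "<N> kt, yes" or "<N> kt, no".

V₁: ΔP = 52, V ≈ 6.07 × 52^0.641 ≈ 76.41 kt.
V₂: ΔP = 84, V ≈ 6.07 × 84^0.641 ≈ 103.91 kt.
ΔV over 12 h = 27.50 kt → 24 h equivalent = 27.50 × 24/12 ≈ 55.00 kt.
55 kt ≥ 30 kt ⇒ rapid intensification.

55 kt, yes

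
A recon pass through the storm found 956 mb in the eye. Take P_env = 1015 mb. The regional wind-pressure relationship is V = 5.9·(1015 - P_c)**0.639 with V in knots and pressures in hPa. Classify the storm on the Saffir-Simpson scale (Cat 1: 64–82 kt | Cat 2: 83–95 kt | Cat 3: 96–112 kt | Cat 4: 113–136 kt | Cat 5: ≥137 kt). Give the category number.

1

ΔP = 1015 − 956 = 59 mb.
V ≈ 5.9 × 59^0.639 = 5.9 × 13.54 ≈ 80 kt.
80 kt falls in the Category 1 band.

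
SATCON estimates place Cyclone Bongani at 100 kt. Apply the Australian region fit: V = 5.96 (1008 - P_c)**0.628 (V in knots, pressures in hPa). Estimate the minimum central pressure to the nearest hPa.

919 hPa

ΔP = (V / 5.96)^(1/0.628) = (100/5.96)^1.592.
100/5.96 = 16.779; 16.779^1.592 ≈ 89.18 hPa.
P_c = 1008 − 89.18 = 918.82 ≈ 919 hPa.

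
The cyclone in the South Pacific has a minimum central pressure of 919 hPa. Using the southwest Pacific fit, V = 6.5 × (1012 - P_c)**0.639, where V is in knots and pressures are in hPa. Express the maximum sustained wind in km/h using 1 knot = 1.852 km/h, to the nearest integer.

ΔP = 1012 − 919 = 93 hPa.
V ≈ 6.5 × 93^0.639 = 6.5 × 18.108 ≈ 117.699 kt.
117.699 × 1.852 ≈ 217.98 km/h → 218 km/h.

218 km/h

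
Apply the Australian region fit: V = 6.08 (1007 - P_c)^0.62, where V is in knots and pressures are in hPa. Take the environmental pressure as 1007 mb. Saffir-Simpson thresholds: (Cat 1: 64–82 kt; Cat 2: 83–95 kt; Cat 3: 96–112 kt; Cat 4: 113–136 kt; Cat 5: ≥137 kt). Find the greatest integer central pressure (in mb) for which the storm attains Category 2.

939 mb

Category 2 begins at V = 83 kt.
Required ΔP = (83/6.08)^(1/0.62) = 13.651^1.613 ≈ 67.75 mb.
P_c ≤ 1007 − 67.75 = 939.25, so the highest integer P_c is 939 mb.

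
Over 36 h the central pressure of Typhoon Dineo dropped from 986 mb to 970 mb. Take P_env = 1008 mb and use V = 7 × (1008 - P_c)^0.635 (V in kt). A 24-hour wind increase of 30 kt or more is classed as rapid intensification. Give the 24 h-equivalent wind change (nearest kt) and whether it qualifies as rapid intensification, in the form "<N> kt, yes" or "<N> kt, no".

V₁: ΔP = 22, V ≈ 7 × 22^0.635 ≈ 49.84 kt.
V₂: ΔP = 38, V ≈ 7 × 38^0.635 ≈ 70.51 kt.
ΔV over 36 h = 20.67 kt → 24 h equivalent = 20.67 × 24/36 ≈ 13.78 kt.
14 kt < 30 kt ⇒ not rapid intensification.

14 kt, no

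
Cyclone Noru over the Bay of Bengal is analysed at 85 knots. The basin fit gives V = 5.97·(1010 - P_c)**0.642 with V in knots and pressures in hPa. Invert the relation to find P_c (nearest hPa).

ΔP = (V / 5.97)^(1/0.642) = (85/5.97)^1.558.
85/5.97 = 14.238; 14.238^1.558 ≈ 62.61 hPa.
P_c = 1010 − 62.61 = 947.39 ≈ 947 hPa.

947 hPa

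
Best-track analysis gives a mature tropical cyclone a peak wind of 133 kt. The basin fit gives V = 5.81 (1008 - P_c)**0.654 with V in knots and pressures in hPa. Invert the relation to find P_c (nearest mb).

888 mb

ΔP = (V / 5.81)^(1/0.654) = (133/5.81)^1.529.
133/5.81 = 22.892; 22.892^1.529 ≈ 119.95 mb.
P_c = 1008 − 119.95 = 888.05 ≈ 888 mb.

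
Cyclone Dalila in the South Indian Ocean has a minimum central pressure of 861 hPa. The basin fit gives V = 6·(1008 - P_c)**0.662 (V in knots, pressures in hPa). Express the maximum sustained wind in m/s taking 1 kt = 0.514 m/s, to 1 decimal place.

83.9 m/s

ΔP = 1008 − 861 = 147 hPa.
V ≈ 6 × 147^0.662 = 6 × 27.212 ≈ 163.273 kt.
163.273 × 0.514 ≈ 83.92 m/s → 83.9 m/s.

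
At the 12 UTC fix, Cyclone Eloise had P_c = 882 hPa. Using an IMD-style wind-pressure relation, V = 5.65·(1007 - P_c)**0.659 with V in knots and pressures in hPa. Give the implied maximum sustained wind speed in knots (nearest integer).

136 kt

ΔP = 1007 − 882 = 125 hPa.
125^0.659 ≈ 24.091.
V ≈ 5.65 × 24.091 ≈ 136.1 kt.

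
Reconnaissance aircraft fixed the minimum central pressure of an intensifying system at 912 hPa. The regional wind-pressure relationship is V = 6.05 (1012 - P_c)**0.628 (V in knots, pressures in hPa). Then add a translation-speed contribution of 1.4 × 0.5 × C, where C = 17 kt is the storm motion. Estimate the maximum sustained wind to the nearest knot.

ΔP = 1012 − 912 = 100 hPa.
100^0.628 ≈ 18.030.
V ≈ 6.05 × 18.030 ≈ 109.1 kt.
Translation term: 1.4 × 0.5 × 17 = 11.9 kt.
Corrected V ≈ 121 kt → 121 kt.

121 kt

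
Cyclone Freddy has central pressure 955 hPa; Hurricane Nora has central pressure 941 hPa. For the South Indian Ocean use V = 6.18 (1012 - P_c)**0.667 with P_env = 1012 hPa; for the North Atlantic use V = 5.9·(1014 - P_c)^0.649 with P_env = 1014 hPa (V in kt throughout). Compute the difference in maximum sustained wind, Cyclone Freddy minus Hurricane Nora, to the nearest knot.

Cyclone Freddy: ΔP = 57; V ≈ 6.18 × 57^0.667 ≈ 91.66 kt.
Hurricane Nora: ΔP = 73; V ≈ 5.9 × 73^0.649 ≈ 95.53 kt.
Difference ≈ 91.66 − 95.53 = -3.87 → -4 kt.

-4 kt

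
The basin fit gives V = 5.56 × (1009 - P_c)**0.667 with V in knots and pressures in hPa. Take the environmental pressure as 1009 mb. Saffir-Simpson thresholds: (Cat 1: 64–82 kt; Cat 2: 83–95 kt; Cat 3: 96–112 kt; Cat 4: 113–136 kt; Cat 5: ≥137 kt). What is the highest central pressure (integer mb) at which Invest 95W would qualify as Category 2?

Category 2 begins at V = 83 kt.
Required ΔP = (83/5.56)^(1/0.667) = 14.928^1.499 ≈ 57.56 mb.
P_c ≤ 1009 − 57.56 = 951.44, so the highest integer P_c is 951 mb.

951 mb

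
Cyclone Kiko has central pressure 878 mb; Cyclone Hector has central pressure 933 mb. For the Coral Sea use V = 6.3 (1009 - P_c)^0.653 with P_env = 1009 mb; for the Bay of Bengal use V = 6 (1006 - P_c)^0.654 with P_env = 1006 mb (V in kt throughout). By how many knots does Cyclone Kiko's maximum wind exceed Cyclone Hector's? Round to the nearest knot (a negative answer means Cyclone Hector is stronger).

53 kt

Cyclone Kiko: ΔP = 131; V ≈ 6.3 × 131^0.653 ≈ 152.03 kt.
Cyclone Hector: ΔP = 73; V ≈ 6 × 73^0.654 ≈ 99.26 kt.
Difference ≈ 152.03 − 99.26 = 52.77 → 53 kt.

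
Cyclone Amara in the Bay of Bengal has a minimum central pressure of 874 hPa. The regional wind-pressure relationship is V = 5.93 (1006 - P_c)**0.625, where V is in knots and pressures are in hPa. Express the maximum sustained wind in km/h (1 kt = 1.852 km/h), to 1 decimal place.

ΔP = 1006 − 874 = 132 hPa.
V ≈ 5.93 × 132^0.625 = 5.93 × 21.152 ≈ 125.433 kt.
125.433 × 1.852 ≈ 232.30 km/h → 232.3 km/h.

232.3 km/h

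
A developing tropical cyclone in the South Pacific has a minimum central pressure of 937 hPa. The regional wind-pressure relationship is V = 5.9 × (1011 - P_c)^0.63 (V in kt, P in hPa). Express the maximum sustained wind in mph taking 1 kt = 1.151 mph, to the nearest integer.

102 mph

ΔP = 1011 − 937 = 74 hPa.
V ≈ 5.9 × 74^0.63 = 5.9 × 15.053 ≈ 88.811 kt.
88.811 × 1.151 ≈ 102.22 mph → 102 mph.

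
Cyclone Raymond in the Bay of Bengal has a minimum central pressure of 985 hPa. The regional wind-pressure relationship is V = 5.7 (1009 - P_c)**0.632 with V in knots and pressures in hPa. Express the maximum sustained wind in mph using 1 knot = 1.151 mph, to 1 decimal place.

ΔP = 1009 − 985 = 24 hPa.
V ≈ 5.7 × 24^0.632 = 5.7 × 7.452 ≈ 42.478 kt.
42.478 × 1.151 ≈ 48.89 mph → 48.9 mph.

48.9 mph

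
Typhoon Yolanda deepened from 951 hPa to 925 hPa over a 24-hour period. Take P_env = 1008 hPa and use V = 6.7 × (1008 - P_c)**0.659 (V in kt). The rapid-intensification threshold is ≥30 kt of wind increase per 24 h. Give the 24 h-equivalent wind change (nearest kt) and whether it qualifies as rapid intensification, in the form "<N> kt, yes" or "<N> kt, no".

27 kt, no

V₁: ΔP = 57, V ≈ 6.7 × 57^0.659 ≈ 96.20 kt.
V₂: ΔP = 83, V ≈ 6.7 × 83^0.659 ≈ 123.24 kt.
ΔV over 24 h = 27.04 kt → 24 h equivalent = 27.04 × 24/24 ≈ 27.04 kt.
27 kt < 30 kt ⇒ not rapid intensification.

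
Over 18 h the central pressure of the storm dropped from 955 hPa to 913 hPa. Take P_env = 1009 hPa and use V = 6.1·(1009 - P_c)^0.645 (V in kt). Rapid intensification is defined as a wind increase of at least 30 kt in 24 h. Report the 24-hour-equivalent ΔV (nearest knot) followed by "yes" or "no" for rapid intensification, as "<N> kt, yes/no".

V₁: ΔP = 54, V ≈ 6.1 × 54^0.645 ≈ 79.93 kt.
V₂: ΔP = 96, V ≈ 6.1 × 96^0.645 ≈ 115.85 kt.
ΔV over 18 h = 35.92 kt → 24 h equivalent = 35.92 × 24/18 ≈ 47.89 kt.
48 kt ≥ 30 kt ⇒ rapid intensification.

48 kt, yes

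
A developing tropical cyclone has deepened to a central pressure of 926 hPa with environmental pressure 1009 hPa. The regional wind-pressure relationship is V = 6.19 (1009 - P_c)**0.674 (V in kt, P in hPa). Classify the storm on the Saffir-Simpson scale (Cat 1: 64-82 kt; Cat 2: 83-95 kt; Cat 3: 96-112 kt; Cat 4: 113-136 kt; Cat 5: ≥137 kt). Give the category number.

ΔP = 1009 − 926 = 83 hPa.
V ≈ 6.19 × 83^0.674 = 6.19 × 19.65 ≈ 122 kt.
122 kt falls in the Category 4 band.

4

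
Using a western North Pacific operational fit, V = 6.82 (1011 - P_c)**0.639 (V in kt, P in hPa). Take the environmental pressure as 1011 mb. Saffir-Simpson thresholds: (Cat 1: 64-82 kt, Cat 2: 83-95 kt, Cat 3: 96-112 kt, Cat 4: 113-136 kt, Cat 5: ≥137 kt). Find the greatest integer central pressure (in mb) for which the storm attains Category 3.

Category 3 begins at V = 96 kt.
Required ΔP = (96/6.82)^(1/0.639) = 14.076^1.565 ≈ 62.71 mb.
P_c ≤ 1011 − 62.71 = 948.29, so the highest integer P_c is 948 mb.

948 mb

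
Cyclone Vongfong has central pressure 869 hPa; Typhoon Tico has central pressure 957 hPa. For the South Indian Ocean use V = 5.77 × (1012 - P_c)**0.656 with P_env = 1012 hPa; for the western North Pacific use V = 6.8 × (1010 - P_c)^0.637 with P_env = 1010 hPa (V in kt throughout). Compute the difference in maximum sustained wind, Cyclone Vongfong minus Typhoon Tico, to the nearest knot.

64 kt

Cyclone Vongfong: ΔP = 143; V ≈ 5.77 × 143^0.656 ≈ 149.65 kt.
Typhoon Tico: ΔP = 53; V ≈ 6.8 × 53^0.637 ≈ 85.28 kt.
Difference ≈ 149.65 − 85.28 = 64.37 → 64 kt.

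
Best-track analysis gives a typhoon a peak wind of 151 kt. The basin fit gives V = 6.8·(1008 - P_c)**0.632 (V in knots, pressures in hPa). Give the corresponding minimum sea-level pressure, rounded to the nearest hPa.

873 hPa

ΔP = (V / 6.8)^(1/0.632) = (151/6.8)^1.582.
151/6.8 = 22.206; 22.206^1.582 ≈ 135.05 hPa.
P_c = 1008 − 135.05 = 872.95 ≈ 873 hPa.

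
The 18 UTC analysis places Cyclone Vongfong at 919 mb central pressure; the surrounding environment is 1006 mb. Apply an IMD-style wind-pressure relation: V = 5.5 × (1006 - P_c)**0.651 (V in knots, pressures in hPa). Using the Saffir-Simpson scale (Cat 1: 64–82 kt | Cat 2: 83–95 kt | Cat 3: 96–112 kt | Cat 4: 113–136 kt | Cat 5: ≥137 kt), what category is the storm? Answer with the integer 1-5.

3

ΔP = 1006 − 919 = 87 mb.
V ≈ 5.5 × 87^0.651 = 5.5 × 18.31 ≈ 101 kt.
101 kt falls in the Category 3 band.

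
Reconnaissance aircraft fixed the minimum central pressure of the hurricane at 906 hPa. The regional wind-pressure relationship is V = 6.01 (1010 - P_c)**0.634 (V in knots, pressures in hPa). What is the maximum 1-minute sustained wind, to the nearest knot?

114 kt

ΔP = 1010 − 906 = 104 hPa.
104^0.634 ≈ 19.002.
V ≈ 6.01 × 19.002 ≈ 114.2 kt.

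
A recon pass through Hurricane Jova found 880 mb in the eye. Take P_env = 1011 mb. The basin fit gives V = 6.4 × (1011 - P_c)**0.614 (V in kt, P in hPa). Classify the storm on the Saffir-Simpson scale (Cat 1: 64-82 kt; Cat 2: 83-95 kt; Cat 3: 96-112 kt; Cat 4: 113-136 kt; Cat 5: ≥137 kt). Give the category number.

ΔP = 1011 − 880 = 131 mb.
V ≈ 6.4 × 131^0.614 = 6.4 × 19.95 ≈ 128 kt.
128 kt falls in the Category 4 band.

4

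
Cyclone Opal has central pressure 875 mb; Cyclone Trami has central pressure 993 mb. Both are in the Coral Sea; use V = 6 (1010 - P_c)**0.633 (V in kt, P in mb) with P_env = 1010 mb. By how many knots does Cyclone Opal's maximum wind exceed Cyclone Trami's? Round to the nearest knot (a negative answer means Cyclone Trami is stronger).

98 kt

Cyclone Opal: ΔP = 135; V ≈ 6 × 135^0.633 ≈ 133.86 kt.
Cyclone Trami: ΔP = 17; V ≈ 6 × 17^0.633 ≈ 36.06 kt.
Difference ≈ 133.86 − 36.06 = 97.80 → 98 kt.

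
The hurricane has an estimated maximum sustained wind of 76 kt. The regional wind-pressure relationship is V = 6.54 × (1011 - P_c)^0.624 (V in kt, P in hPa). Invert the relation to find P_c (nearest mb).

960 mb

ΔP = (V / 6.54)^(1/0.624) = (76/6.54)^1.603.
76/6.54 = 11.621; 11.621^1.603 ≈ 50.95 mb.
P_c = 1011 − 50.95 = 960.05 ≈ 960 mb.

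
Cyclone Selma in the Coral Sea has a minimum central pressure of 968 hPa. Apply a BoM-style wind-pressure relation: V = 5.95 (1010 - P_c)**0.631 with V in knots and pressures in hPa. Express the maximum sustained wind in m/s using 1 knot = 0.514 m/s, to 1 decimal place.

ΔP = 1010 − 968 = 42 hPa.
V ≈ 5.95 × 42^0.631 = 5.95 × 10.575 ≈ 62.920 kt.
62.920 × 0.514 ≈ 32.34 m/s → 32.3 m/s.

32.3 m/s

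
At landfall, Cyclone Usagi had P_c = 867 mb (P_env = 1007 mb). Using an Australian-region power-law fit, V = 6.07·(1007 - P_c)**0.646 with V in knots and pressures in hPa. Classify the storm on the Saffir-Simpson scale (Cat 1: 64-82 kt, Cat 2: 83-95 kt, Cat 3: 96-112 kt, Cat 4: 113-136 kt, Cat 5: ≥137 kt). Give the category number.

ΔP = 1007 − 867 = 140 mb.
V ≈ 6.07 × 140^0.646 = 6.07 × 24.34 ≈ 148 kt.
148 kt falls in the Category 5 band.

5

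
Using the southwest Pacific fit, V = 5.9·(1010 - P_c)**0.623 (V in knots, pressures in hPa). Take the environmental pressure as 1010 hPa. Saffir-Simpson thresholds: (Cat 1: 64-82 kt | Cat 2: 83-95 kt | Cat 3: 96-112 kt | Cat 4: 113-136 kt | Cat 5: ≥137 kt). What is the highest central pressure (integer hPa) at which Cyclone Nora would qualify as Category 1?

964 hPa

Category 1 begins at V = 64 kt.
Required ΔP = (64/5.9)^(1/0.623) = 10.847^1.605 ≈ 45.90 hPa.
P_c ≤ 1010 − 45.90 = 964.10, so the highest integer P_c is 964 hPa.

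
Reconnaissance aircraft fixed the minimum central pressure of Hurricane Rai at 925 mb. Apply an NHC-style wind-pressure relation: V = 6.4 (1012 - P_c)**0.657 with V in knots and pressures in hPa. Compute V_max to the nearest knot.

ΔP = 1012 − 925 = 87 mb.
87^0.657 ≈ 18.805.
V ≈ 6.4 × 18.805 ≈ 120.3 kt.

120 kt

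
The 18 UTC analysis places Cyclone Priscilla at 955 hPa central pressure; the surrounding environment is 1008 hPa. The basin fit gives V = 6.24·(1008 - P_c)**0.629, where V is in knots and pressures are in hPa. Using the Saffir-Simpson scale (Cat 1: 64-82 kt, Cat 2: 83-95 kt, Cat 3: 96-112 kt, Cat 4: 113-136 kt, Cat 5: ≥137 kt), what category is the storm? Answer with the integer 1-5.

1

ΔP = 1008 − 955 = 53 hPa.
V ≈ 6.24 × 53^0.629 = 6.24 × 12.15 ≈ 76 kt.
76 kt falls in the Category 1 band.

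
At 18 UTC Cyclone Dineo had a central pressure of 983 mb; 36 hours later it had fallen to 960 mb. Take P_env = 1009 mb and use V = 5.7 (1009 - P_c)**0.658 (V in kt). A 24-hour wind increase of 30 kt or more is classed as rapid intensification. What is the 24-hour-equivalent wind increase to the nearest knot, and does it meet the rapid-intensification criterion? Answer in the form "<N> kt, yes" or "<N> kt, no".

V₁: ΔP = 26, V ≈ 5.7 × 26^0.658 ≈ 48.63 kt.
V₂: ΔP = 49, V ≈ 5.7 × 49^0.658 ≈ 73.79 kt.
ΔV over 36 h = 25.16 kt → 24 h equivalent = 25.16 × 24/36 ≈ 16.77 kt.
17 kt < 30 kt ⇒ not rapid intensification.

17 kt, no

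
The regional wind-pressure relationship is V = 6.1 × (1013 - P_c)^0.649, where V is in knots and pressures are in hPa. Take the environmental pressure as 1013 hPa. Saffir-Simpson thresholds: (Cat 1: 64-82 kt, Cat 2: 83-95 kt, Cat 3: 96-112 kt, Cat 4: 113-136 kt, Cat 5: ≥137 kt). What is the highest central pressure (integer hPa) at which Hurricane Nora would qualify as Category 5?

Category 5 begins at V = 137 kt.
Required ΔP = (137/6.1)^(1/0.649) = 22.459^1.541 ≈ 120.86 hPa.
P_c ≤ 1013 − 120.86 = 892.14, so the highest integer P_c is 892 hPa.

892 hPa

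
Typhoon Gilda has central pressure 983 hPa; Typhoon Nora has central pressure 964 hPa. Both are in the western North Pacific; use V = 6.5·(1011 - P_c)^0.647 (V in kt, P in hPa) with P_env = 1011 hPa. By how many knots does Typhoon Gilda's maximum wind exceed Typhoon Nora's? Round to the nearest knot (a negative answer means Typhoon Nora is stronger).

-22 kt

Typhoon Gilda: ΔP = 28; V ≈ 6.5 × 28^0.647 ≈ 56.13 kt.
Typhoon Nora: ΔP = 47; V ≈ 6.5 × 47^0.647 ≈ 78.48 kt.
Difference ≈ 56.13 − 78.48 = -22.35 → -22 kt.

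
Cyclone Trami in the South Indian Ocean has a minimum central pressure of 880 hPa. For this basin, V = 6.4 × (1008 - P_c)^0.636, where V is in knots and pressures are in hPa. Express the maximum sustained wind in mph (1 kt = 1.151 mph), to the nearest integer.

161 mph

ΔP = 1008 − 880 = 128 hPa.
V ≈ 6.4 × 128^0.636 = 6.4 × 21.887 ≈ 140.077 kt.
140.077 × 1.151 ≈ 161.23 mph → 161 mph.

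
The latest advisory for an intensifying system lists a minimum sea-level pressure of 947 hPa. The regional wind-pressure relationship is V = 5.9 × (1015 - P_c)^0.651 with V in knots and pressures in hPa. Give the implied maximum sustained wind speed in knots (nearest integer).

92 kt

ΔP = 1015 − 947 = 68 hPa.
68^0.651 ≈ 15.594.
V ≈ 5.9 × 15.594 ≈ 92.0 kt.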